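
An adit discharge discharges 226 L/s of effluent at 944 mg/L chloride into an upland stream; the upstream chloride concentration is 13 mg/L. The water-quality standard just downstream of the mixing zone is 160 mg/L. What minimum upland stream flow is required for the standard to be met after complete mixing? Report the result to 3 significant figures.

1210 L/s

Set C_mix = 160: (Q·13.00 + 226.0·944.0) / (Q + 226.0) = 160
→ Q = 226.0·(944.0 − 160)/(160 − 13.00) = 1205 L/s.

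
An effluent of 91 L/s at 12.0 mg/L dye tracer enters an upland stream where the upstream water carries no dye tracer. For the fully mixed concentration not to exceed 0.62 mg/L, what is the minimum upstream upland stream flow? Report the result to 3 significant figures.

Set C_mix = 0.62: (Q·0 + 91.00·12.00) / (Q + 91.00) = 0.62
→ Q = 91.00·(12.00 − 0.62)/(0.62 − 0) = 1670 L/s.

1670 L/s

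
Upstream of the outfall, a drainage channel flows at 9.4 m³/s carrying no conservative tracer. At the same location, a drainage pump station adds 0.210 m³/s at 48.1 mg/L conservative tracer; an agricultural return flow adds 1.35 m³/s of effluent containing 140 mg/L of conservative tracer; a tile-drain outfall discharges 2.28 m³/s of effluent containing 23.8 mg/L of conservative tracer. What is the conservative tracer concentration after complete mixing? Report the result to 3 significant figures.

19.1 mg/L

Conservation of mass: C = (9.400·0 + 0.2100·48.10 + 1.350·140.0 + 2.280·23.80) / 13.24 = 253.4/13.24 = 19.14 mg/L.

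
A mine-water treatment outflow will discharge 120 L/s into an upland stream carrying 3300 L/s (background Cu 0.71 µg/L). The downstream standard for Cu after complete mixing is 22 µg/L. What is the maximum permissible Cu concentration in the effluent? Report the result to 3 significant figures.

At the limit, (Qr·Cr + Qe·Cₑ)/(Qr + Qe) = 22:
Cₑ = (3420·22 − 3300·0.7100) / 120.0 = 607.5 µg/L.

607 µg/L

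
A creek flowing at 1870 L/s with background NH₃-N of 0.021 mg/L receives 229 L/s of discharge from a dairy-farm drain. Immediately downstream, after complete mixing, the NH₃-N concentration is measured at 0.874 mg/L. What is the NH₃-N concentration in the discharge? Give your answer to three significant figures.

Mass balance: 1870·0.02100 + 229.0·Cₑ = 2099·0.8740
→ Cₑ = (2099·0.8740 − 1870·0.02100) / 229.0 = 7.840 mg/L.

7.84 mg/L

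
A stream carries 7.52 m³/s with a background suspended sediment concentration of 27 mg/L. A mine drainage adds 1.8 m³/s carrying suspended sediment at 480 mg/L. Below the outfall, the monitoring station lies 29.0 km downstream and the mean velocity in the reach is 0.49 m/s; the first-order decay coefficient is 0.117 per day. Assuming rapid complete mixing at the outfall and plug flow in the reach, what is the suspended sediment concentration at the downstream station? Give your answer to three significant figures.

Mass balance: C = (7.520·27.00 + 1.800·480.0) / 9.320 = 1067/9.320 = 114.5 mg/L.
Travel time t = 29.0·1000 / 0.49 = 59180 s = 16.44 h.
First-order decay: C = 114.5·exp(−k·t) = 114.5·0.9230 = 105.7 mg/L.

106 mg/L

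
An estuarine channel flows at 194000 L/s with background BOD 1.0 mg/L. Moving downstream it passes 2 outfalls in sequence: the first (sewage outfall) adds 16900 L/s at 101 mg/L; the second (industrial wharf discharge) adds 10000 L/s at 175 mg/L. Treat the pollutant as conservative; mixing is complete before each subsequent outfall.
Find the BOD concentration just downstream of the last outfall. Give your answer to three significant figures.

Outfall 1: combined Q = 210900 L/s; C = (194000·1.000 + 16900·101.0)/210900 = 9.013 mg/L.
Outfall 2: combined Q = 220900 L/s; C = (210900·9.013 + 10000·175.0)/220900 = 16.53 mg/L.

16.5 mg/L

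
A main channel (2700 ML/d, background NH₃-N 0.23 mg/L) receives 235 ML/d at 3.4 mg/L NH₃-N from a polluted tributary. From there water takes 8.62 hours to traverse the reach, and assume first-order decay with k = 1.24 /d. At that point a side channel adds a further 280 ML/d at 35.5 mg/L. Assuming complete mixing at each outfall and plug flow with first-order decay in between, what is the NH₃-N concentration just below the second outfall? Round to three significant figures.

3.37 mg/L

Conservation of mass: C = (2700·0.2300 + 235.0·3.400) / 2935 = 1420/2935 = 0.4838 mg/L; combined flow 2935 ML/d.
Decay over the reach: 0.4838·exp(−kt) = 0.4838·0.6406 = 0.3099 mg/L.
At the second outfall, C = (2935·0.3099 + 280.0·35.50) / (2935 + 280.0) = 3.375 mg/L.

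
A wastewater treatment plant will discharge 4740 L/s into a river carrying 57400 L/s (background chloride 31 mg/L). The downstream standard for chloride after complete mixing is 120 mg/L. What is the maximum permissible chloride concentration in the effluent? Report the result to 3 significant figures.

At the limit, (Qr·Cr + Qe·Cₑ)/(Qr + Qe) = 120:
Cₑ = (62140·120 − 57400·31.00) / 4740 = 1198 mg/L.

1200 mg/L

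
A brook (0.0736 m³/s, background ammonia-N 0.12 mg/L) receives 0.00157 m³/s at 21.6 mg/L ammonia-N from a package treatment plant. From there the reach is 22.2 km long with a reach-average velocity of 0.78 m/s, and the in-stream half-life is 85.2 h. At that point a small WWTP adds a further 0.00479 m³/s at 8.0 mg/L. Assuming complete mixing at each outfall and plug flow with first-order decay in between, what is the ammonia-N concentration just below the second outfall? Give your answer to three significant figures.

0.981 mg/L

Mass balance: C = (0.07360·0.1200 + 0.001570·21.60) / 0.07517 = 0.04274/0.07517 = 0.5686 mg/L; combined flow 0.07517 m³/s.
Travel time t = 22.2·1000 / 0.78 = 28460 s = 7.906 h.
Half-life 85.2 h → k = ln 2 / 85.2 = 0.008136 h⁻¹ = 0.1953 d⁻¹.
First-order decay: C = 0.5686·exp(−k·t) = 0.5686·0.9377 = 0.5332 mg/L.
At the second outfall, C = (0.07517·0.5332 + 0.004790·8.000) / (0.07517 + 0.004790) = 0.9805 mg/L.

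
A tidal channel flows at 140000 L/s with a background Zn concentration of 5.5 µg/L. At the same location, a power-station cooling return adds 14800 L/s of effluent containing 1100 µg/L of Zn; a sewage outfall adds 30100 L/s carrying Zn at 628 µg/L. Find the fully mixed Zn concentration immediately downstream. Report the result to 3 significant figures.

After mixing, C = (140000·5.500 + 14800·1100 + 30100·628.0) / 184900 = 35950000/184900 = 194.4 µg/L.

194 µg/L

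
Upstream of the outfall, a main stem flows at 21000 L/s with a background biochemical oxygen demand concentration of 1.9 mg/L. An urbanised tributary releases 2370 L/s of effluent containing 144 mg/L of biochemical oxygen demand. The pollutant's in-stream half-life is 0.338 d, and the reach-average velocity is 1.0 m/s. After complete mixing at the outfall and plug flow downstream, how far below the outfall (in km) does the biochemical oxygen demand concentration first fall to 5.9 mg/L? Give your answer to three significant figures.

42.8 km

Mass balance: C = (21000·1.900 + 2370·144.0) / 23370 = 381200/23370 = 16.31 mg/L.
Half-life 0.338 d → k = ln 2 / 0.338 = 2.051 d⁻¹.
Set 16.31·exp(−k·t) = 5.9 → t = ln(16.31/5.9)/k = 42840 s = 11.90 h.
Distance = v·t = 1.0·42840 = 42840 m = 42.84 km.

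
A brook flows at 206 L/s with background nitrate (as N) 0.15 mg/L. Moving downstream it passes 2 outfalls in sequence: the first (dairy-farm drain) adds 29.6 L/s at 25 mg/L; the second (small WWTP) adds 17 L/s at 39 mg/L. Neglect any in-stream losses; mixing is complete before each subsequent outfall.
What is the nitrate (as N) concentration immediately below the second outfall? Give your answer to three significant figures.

5.68 mg/L

After outfall 1: Q = 206.0 + 29.60 = 235.6 L/s; C = (206.0·0.1500 + 29.60·25.00)/235.6 = 3.272 mg/L.
After outfall 2: Q = 235.6 + 17.00 = 252.6 L/s; C = (235.6·3.272 + 17.00·39.00)/252.6 = 5.677 mg/L.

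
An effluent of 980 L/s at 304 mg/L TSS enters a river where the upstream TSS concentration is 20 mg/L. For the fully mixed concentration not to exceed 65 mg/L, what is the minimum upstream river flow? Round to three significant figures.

5200 L/s

Set C_mix = 65: (Q·20.00 + 980.0·304.0) / (Q + 980.0) = 65
→ Q = 980.0·(304.0 − 65)/(65 − 20.00) = 5205 L/s.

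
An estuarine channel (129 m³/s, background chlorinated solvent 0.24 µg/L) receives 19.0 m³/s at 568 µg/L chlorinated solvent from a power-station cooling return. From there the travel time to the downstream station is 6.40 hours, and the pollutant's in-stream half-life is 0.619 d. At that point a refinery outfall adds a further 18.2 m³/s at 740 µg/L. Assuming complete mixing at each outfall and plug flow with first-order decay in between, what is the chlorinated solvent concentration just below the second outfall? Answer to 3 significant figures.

After mixing, C = (129.0·0.2400 + 19.00·568.0) / 148.0 = 10820/148.0 = 73.13 µg/L; combined flow 148.0 m³/s.
Half-life 0.619 d → k = ln 2 / 0.619 = 1.120 d⁻¹.
After decay, C = 73.13 × e^(−kt) = 73.13 × 0.7418 = 54.25 µg/L.
At the second outfall, C = (148.0·54.25 + 18.20·740.0) / (148.0 + 18.20) = 129.3 µg/L.

129 µg/L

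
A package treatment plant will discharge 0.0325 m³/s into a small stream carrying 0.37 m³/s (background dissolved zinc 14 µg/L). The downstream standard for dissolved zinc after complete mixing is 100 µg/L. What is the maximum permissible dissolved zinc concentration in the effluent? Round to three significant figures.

1080 µg/L

At the limit, (Qr·Cr + Qe·Cₑ)/(Qr + Qe) = 100:
Cₑ = (0.4025·100 − 0.3700·14.00) / 0.03250 = 1079 µg/L.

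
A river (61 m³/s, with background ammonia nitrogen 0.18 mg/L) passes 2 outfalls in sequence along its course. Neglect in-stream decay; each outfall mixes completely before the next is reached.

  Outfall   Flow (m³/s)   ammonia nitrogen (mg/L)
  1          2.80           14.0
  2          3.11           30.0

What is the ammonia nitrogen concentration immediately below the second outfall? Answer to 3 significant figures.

2.14 mg/L

Outfall 1: combined Q = 63.80 m³/s; C = (61.00·0.1800 + 2.800·14.00)/63.80 = 0.7865 mg/L.
Outfall 2: combined Q = 66.91 m³/s; C = (63.80·0.7865 + 3.110·30.00)/66.91 = 2.144 mg/L.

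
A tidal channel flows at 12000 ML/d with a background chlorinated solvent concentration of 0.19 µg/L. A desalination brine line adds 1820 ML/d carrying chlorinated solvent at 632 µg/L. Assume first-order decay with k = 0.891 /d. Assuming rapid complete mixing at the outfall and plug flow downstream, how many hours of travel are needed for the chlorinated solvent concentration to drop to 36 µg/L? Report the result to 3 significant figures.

22.6 h

Mixed concentration C = ΣQC/ΣQ = (12000·0.1900 + 1820·632.0) / 13820 = 1153000/13820 = 83.40 µg/L.
83.40·exp(−k·t) = 36 → t = ln(83.40/36)/k = 81460 s = 22.63 h.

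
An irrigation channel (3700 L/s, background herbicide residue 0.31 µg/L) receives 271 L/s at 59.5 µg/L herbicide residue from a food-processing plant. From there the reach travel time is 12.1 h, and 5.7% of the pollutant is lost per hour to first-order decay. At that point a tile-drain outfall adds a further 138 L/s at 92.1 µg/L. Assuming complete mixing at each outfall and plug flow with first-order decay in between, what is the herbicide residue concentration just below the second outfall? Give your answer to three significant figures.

Mass balance: C = (3700·0.3100 + 271.0·59.50) / 3971 = 17270/3971 = 4.349 µg/L; combined flow 3971 L/s.
5.7%/h lost → k = −ln(1 − 0.057) = 0.05869 h⁻¹.
After decay, C = 4.349 × e^(−kt) = 4.349 × 0.4916 = 2.138 µg/L.
Second outfall: C = (3971·2.138 + 138.0·92.10)/4109 = 5.159 µg/L.

5.16 µg/L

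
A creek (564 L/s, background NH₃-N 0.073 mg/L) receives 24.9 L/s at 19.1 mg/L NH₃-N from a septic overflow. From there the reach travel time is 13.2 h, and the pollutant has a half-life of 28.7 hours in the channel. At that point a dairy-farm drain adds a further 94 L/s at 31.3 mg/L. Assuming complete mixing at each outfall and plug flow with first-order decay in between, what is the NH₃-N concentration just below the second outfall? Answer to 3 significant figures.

After mixing, C = (564.0·0.07300 + 24.90·19.10) / 588.9 = 516.8/588.9 = 0.8775 mg/L; combined flow 588.9 L/s.
Half-life 28.7 h → k = ln 2 / 28.7 = 0.02415 h⁻¹ = 0.5796 d⁻¹.
Applying C = C₀e^(−kt): 0.8775 × 0.7270 = 0.6380 mg/L.
Second outfall: C = (588.9·0.6380 + 94.00·31.30)/682.9 = 4.859 mg/L.

4.86 mg/L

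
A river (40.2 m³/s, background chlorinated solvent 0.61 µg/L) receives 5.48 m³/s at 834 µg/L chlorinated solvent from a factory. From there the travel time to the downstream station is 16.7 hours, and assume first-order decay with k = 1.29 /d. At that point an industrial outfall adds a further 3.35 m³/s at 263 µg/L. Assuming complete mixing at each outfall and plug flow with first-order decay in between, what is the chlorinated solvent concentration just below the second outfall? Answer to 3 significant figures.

56.2 µg/L

Mass balance: C = (40.20·0.6100 + 5.480·834.0) / 45.68 = 4595/45.68 = 100.6 µg/L; combined flow 45.68 m³/s.
After decay, C = 100.6 × e^(−kt) = 100.6 × 0.4075 = 40.99 µg/L.
Second outfall: C = (45.68·40.99 + 3.350·263.0)/49.03 = 56.16 µg/L.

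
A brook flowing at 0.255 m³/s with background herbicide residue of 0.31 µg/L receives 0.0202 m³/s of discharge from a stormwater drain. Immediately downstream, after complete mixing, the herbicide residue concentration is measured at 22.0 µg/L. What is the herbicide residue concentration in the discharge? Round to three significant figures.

296 µg/L

Mass balance: 0.2550·0.3100 + 0.02020·Cₑ = 0.2752·22.00
→ Cₑ = (0.2752·22.00 − 0.2550·0.3100) / 0.02020 = 295.8 µg/L.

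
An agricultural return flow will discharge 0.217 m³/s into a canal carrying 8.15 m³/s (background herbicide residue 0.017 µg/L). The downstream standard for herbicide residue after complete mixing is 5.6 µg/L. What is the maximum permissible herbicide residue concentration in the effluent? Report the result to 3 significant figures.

215 µg/L

At the limit, (Qr·Cr + Qe·Cₑ)/(Qr + Qe) = 5.6:
Cₑ = (8.367·5.6 − 8.150·0.01700) / 0.2170 = 215.3 µg/L.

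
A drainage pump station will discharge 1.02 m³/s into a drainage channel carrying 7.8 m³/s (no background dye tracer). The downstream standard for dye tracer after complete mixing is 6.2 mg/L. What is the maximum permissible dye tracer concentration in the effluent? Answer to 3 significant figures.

At the limit, (Qr·Cr + Qe·Cₑ)/(Qr + Qe) = 6.2:
Cₑ = (8.820·6.2 − 7.800·0) / 1.020 = 53.61 mg/L.

53.6 mg/L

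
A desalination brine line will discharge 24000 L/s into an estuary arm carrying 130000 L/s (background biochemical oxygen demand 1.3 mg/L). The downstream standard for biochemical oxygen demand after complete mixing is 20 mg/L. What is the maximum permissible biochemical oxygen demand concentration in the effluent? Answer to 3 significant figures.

At the limit, (Qr·Cr + Qe·Cₑ)/(Qr + Qe) = 20:
Cₑ = (154000·20 − 130000·1.300) / 24000 = 121.3 mg/L.

121 mg/L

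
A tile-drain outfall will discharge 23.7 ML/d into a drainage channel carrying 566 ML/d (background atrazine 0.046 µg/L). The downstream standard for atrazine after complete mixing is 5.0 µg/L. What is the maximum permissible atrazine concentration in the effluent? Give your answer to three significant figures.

123 µg/L

At the limit, (Qr·Cr + Qe·Cₑ)/(Qr + Qe) = 5.0:
Cₑ = (589.7·5.0 − 566.0·0.04600) / 23.70 = 123.3 µg/L.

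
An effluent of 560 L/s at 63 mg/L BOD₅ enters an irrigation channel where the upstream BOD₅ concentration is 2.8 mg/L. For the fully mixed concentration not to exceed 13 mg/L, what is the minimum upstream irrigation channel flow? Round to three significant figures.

2750 L/s

Set C_mix = 13: (Q·2.800 + 560.0·63.00) / (Q + 560.0) = 13
→ Q = 560.0·(63.00 − 13)/(13 − 2.800) = 2745 L/s.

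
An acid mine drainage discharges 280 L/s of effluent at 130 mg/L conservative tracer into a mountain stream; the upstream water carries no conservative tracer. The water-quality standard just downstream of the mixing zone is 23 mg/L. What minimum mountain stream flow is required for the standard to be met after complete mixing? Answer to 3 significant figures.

1300 L/s

Set C_mix = 23: (Q·0 + 280.0·130.0) / (Q + 280.0) = 23
→ Q = 280.0·(130.0 − 23)/(23 − 0) = 1303 L/s.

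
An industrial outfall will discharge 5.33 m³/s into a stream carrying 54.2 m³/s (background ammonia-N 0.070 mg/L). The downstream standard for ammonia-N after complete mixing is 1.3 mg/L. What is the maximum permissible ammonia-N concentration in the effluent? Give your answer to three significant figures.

13.8 mg/L

At the limit, (Qr·Cr + Qe·Cₑ)/(Qr + Qe) = 1.3:
Cₑ = (59.53·1.3 − 54.20·0.07000) / 5.330 = 13.81 mg/L.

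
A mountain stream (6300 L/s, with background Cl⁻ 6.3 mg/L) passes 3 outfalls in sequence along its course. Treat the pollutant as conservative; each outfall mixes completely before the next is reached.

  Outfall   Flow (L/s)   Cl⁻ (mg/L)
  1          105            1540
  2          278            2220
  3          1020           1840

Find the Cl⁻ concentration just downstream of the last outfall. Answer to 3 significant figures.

350 mg/L

Below outfall 1: Q → 6405 L/s, C = (6300·6.300 + 105.0·1540)/6405 = 31.44 mg/L.
Below outfall 2: Q → 6683 L/s, C = (6405·31.44 + 278.0·2220)/6683 = 122.5 mg/L.
Below outfall 3: Q → 7703 L/s, C = (6683·122.5 + 1020·1840)/7703 = 349.9 mg/L.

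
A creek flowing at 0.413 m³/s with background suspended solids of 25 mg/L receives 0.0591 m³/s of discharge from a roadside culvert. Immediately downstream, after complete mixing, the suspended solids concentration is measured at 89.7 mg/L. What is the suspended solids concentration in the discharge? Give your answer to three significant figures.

542 mg/L

Mass balance: 0.4130·25.00 + 0.05910·Cₑ = 0.4721·89.70
→ Cₑ = (0.4721·89.70 − 0.4130·25.00) / 0.05910 = 541.8 mg/L.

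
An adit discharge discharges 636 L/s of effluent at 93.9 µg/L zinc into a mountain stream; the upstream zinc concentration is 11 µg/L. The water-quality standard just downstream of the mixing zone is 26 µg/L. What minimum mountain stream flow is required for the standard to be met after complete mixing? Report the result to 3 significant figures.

Set C_mix = 26: (Q·11.00 + 636.0·93.90) / (Q + 636.0) = 26
→ Q = 636.0·(93.90 − 26)/(26 − 11.00) = 2879 L/s.

2880 L/s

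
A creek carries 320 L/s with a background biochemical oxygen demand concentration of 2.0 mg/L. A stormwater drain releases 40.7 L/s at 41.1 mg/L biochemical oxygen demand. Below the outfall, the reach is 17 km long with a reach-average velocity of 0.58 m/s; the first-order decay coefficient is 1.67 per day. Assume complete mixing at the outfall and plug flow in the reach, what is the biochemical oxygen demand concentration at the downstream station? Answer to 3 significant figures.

Flow-weighted average: C = (320.0·2.000 + 40.70·41.10) / 360.7 = 2313/360.7 = 6.412 mg/L.
Travel time t = 17·1000 / 0.58 = 29310 s = 8.142 h.
Decay over the reach: 6.412·exp(−kt) = 6.412·0.5675 = 3.639 mg/L.

3.64 mg/L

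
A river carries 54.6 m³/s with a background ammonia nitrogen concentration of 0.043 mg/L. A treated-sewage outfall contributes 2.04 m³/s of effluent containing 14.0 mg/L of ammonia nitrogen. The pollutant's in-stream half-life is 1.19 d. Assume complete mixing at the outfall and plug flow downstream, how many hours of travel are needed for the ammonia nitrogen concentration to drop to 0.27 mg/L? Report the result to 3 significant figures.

After mixing, C = (54.60·0.04300 + 2.040·14.00) / 56.64 = 30.91/56.64 = 0.5457 mg/L.
Half-life 1.19 d → k = ln 2 / 1.19 = 0.5825 d⁻¹.
0.5457·exp(−k·t) = 0.27 → t = ln(0.5457/0.27)/k = 104400 s = 28.99 h.

29.0 h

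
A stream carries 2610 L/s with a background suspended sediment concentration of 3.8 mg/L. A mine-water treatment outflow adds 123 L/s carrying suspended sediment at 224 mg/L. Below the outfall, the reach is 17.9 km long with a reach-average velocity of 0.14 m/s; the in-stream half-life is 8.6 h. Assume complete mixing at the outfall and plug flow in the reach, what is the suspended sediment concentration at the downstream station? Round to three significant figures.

0.783 mg/L

Flow-weighted average: C = (2610·3.800 + 123.0·224.0) / 2733 = 37470/2733 = 13.71 mg/L.
Travel time t = 17.9·1000 / 0.14 = 127900 s = 35.52 h.
Half-life 8.6 h → k = ln 2 / 8.6 = 0.08060 h⁻¹ = 1.934 d⁻¹.
After decay, C = 13.71 × e^(−kt) = 13.71 × 0.05712 = 0.7832 mg/L.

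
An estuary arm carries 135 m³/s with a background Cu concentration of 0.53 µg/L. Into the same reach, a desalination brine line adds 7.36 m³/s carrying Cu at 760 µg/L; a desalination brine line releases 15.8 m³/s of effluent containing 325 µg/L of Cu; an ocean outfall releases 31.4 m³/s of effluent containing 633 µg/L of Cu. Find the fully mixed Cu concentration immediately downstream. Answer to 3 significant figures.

162 µg/L

Conservation of mass: C = (135.0·0.5300 + 7.360·760.0 + 15.80·325.0 + 31.40·633.0) / 189.6 = 30680/189.6 = 161.8 µg/L.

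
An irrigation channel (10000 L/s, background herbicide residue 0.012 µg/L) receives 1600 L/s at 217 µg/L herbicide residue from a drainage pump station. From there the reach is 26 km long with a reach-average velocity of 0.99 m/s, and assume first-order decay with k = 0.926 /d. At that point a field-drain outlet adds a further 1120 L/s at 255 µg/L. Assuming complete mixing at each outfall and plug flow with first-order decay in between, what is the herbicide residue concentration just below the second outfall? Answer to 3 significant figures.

After mixing, C = (10000·0.01200 + 1600·217.0) / 11600 = 347300/11600 = 29.94 µg/L; combined flow 11600 L/s.
Travel time t = 26·1000 / 0.99 = 26260 s = 7.295 h.
After decay, C = 29.94 × e^(−kt) = 29.94 × 0.7547 = 22.60 µg/L.
Second outfall: C = (11600·22.60 + 1120·255.0)/12720 = 43.06 µg/L.

43.1 µg/L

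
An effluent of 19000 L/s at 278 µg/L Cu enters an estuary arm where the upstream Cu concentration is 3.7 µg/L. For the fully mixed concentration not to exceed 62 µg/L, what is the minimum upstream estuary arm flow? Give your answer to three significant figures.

70400 L/s

Set C_mix = 62: (Q·3.700 + 19000·278.0) / (Q + 19000) = 62
→ Q = 19000·(278.0 − 62)/(62 − 3.700) = 70390 L/s.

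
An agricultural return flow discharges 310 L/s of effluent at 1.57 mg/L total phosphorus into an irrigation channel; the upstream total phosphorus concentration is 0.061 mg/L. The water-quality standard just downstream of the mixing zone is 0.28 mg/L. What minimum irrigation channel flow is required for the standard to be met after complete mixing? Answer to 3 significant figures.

Set C_mix = 0.28: (Q·0.06100 + 310.0·1.570) / (Q + 310.0) = 0.28
→ Q = 310.0·(1.570 − 0.28)/(0.28 − 0.06100) = 1826 L/s.

1830 L/s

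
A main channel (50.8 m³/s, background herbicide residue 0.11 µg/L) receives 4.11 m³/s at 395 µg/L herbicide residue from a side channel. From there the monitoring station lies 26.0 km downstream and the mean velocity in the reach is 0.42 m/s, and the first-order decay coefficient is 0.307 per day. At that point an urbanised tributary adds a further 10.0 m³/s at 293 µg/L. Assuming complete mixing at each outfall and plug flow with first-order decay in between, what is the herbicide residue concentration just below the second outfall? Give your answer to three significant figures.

Mixed concentration C = ΣQC/ΣQ = (50.80·0.1100 + 4.110·395.0) / 54.91 = 1629/54.91 = 29.67 µg/L; combined flow 54.91 m³/s.
Travel time t = 26.0·1000 / 0.42 = 61900 s = 17.20 h.
Applying C = C₀e^(−kt): 29.67 × 0.8025 = 23.81 µg/L.
At the second outfall, C = (54.91·23.81 + 10.00·293.0) / (54.91 + 10.00) = 65.28 µg/L.

65.3 µg/L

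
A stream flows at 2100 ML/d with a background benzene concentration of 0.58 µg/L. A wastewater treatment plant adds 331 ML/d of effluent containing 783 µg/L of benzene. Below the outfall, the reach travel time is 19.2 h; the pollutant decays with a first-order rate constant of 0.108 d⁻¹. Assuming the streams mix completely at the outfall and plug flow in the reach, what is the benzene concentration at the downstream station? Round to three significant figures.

Conservation of mass: C = (2100·0.5800 + 331.0·783.0) / 2431 = 260400/2431 = 107.1 µg/L.
Decay over the reach: 107.1·exp(−kt) = 107.1·0.9172 = 98.25 µg/L.

98.2 µg/L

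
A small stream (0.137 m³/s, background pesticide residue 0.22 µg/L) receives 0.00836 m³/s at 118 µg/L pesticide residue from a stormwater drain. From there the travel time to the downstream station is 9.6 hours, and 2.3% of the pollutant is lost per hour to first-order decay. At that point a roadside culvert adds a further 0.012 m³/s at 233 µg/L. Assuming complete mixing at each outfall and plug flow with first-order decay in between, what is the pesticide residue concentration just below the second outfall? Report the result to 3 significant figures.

22.9 µg/L

After mixing, C = (0.1370·0.2200 + 0.008360·118.0) / 0.1454 = 1.017/0.1454 = 6.994 µg/L; combined flow 0.1454 m³/s.
2.3%/h lost → k = −ln(1 − 0.023) = 0.02327 h⁻¹.
First-order decay: C = 6.994·exp(−k·t) = 6.994·0.7998 = 5.594 µg/L.
Second outfall: C = (0.1454·5.594 + 0.01200·233.0)/0.1574 = 22.94 µg/L.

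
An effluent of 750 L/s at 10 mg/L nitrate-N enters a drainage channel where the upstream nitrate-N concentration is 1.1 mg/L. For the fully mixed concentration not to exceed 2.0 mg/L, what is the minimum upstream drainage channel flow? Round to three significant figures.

6670 L/s

Set C_mix = 2.0: (Q·1.100 + 750.0·10.00) / (Q + 750.0) = 2.0
→ Q = 750.0·(10.00 − 2.0)/(2.0 − 1.100) = 6667 L/s.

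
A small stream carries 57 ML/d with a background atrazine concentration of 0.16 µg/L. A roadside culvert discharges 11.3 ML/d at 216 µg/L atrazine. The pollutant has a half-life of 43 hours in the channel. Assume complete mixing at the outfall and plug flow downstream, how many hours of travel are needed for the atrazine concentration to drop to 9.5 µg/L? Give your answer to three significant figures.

Conservation of mass: C = (57.00·0.1600 + 11.30·216.0) / 68.30 = 2450/68.30 = 35.87 µg/L.
Half-life 43 h → k = ln 2 / 43 = 0.01612 h⁻¹ = 0.3869 d⁻¹.
35.87·exp(−k·t) = 9.5 → t = ln(35.87/9.5)/k = 296700 s = 82.42 h.

82.4 h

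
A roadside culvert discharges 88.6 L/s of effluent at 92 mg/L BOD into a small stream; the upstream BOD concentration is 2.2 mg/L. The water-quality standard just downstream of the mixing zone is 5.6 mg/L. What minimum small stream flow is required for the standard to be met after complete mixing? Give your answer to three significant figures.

2250 L/s

Set C_mix = 5.6: (Q·2.200 + 88.60·92.00) / (Q + 88.60) = 5.6
→ Q = 88.60·(92.00 − 5.6)/(5.6 − 2.200) = 2251 L/s.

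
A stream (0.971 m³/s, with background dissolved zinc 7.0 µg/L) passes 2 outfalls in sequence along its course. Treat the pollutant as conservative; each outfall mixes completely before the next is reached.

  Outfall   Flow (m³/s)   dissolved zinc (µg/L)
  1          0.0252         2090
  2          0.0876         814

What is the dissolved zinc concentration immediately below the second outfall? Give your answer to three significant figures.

After outfall 1: Q = 0.9710 + 0.02520 = 0.9962 m³/s; C = (0.9710·7.000 + 0.02520·2090)/0.9962 = 59.69 µg/L.
After outfall 2: Q = 0.9962 + 0.08760 = 1.084 m³/s; C = (0.9962·59.69 + 0.08760·814.0)/1.084 = 120.7 µg/L.

121 µg/L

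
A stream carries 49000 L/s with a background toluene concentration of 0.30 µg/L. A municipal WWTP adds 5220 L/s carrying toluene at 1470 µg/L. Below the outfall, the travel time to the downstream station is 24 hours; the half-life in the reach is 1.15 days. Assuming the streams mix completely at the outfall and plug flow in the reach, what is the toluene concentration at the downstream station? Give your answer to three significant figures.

77.6 µg/L

After mixing, C = (49000·0.3000 + 5220·1470) / 54220 = 7688000/54220 = 141.8 µg/L.
Half-life 1.15 d → k = ln 2 / 1.15 = 0.6027 d⁻¹.
First-order decay: C = 141.8·exp(−k·t) = 141.8·0.5473 = 77.61 µg/L.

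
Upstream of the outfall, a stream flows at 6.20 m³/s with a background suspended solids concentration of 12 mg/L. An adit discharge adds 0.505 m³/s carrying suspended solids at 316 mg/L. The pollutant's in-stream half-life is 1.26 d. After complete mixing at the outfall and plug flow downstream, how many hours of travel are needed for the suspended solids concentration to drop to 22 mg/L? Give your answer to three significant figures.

After mixing, C = (6.200·12.00 + 0.5050·316.0) / 6.705 = 234.0/6.705 = 34.90 mg/L.
Half-life 1.26 d → k = ln 2 / 1.26 = 0.5501 d⁻¹.
34.90·exp(−k·t) = 22 → t = ln(34.90/22)/k = 72460 s = 20.13 h.

20.1 h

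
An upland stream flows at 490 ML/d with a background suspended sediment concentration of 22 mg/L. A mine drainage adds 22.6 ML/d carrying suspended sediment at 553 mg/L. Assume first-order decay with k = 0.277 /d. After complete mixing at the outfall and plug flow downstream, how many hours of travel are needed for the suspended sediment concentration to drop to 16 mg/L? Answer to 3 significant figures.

After mixing, C = (490.0·22.00 + 22.60·553.0) / 512.6 = 23280/512.6 = 45.41 mg/L.
45.41·exp(−k·t) = 16 → t = ln(45.41/16)/k = 325400 s = 90.38 h.

90.4 h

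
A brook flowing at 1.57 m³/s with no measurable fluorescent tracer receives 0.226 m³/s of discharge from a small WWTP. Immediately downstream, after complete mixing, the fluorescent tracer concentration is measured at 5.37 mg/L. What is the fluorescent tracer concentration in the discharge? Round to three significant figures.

Mass balance: 1.570·0 + 0.2260·Cₑ = 1.796·5.370
→ Cₑ = (1.796·5.370 − 1.570·0) / 0.2260 = 42.67 mg/L.

42.7 mg/L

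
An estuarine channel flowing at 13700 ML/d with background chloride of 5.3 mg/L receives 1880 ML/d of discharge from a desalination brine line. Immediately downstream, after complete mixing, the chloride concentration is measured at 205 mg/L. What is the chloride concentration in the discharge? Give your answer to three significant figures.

1660 mg/L

Mass balance: 13700·5.300 + 1880·Cₑ = 15580·205.0
→ Cₑ = (15580·205.0 − 13700·5.300) / 1880 = 1660 mg/L.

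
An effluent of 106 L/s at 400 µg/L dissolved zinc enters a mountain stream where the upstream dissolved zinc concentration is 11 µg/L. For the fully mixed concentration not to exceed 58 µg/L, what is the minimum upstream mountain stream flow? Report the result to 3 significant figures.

Set C_mix = 58: (Q·11.00 + 106.0·400.0) / (Q + 106.0) = 58
→ Q = 106.0·(400.0 − 58)/(58 − 11.00) = 771.3 L/s.

771 L/s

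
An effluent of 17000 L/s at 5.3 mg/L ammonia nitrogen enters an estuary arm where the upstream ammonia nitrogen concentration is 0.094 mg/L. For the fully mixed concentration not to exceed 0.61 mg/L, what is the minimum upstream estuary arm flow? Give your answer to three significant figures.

155000 L/s

Set C_mix = 0.61: (Q·0.09400 + 17000·5.300) / (Q + 17000) = 0.61
→ Q = 17000·(5.300 − 0.61)/(0.61 − 0.09400) = 154500 L/s.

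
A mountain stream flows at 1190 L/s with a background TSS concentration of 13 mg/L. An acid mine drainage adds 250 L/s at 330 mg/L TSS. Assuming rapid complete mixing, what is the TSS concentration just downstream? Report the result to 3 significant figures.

Conservation of mass: C = (1190·13.00 + 250.0·330.0) / 1440 = 97970/1440 = 68.03 mg/L.

68.0 mg/L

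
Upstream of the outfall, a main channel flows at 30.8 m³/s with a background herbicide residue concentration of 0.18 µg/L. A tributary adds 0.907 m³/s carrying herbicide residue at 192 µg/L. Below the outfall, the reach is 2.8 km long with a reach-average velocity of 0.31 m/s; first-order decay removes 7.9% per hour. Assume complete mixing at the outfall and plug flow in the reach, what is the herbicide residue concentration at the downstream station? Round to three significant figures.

Mixed concentration C = ΣQC/ΣQ = (30.80·0.1800 + 0.9070·192.0) / 31.71 = 179.7/31.71 = 5.667 µg/L.
Travel time t = 2.8·1000 / 0.31 = 9032 s = 2.509 h.
7.9%/h lost → k = −ln(1 − 0.079) = 0.08230 h⁻¹.
Decay over the reach: 5.667·exp(−kt) = 5.667·0.8134 = 4.610 µg/L.

4.61 µg/L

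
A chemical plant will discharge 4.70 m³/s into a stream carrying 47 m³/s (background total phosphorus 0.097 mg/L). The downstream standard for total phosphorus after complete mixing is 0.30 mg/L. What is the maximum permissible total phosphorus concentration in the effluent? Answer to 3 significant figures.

At the limit, (Qr·Cr + Qe·Cₑ)/(Qr + Qe) = 0.30:
Cₑ = (51.70·0.30 − 47.00·0.09700) / 4.700 = 2.330 mg/L.

2.33 mg/L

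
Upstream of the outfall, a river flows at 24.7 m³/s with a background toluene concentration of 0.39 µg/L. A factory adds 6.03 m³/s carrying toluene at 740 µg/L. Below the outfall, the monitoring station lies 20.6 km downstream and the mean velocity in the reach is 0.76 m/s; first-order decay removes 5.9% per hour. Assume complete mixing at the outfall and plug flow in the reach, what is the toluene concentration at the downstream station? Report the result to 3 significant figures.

Flow-weighted average: C = (24.70·0.3900 + 6.030·740.0) / 30.73 = 4472/30.73 = 145.5 µg/L.
Travel time t = 20.6·1000 / 0.76 = 27110 s = 7.529 h.
5.9%/h lost → k = −ln(1 − 0.059) = 0.06081 h⁻¹.
Applying C = C₀e^(−kt): 145.5 × 0.6326 = 92.06 µg/L.

92.1 µg/L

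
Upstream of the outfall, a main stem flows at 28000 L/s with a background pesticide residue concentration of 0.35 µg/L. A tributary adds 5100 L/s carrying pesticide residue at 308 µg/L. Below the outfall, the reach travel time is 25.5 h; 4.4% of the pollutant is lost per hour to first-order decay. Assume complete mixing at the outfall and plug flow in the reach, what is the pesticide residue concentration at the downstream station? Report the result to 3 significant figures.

Mass balance: C = (28000·0.3500 + 5100·308.0) / 33100 = 1581000/33100 = 47.75 µg/L.
4.4%/h lost → k = −ln(1 − 0.044) = 0.04500 h⁻¹.
First-order decay: C = 47.75·exp(−k·t) = 47.75·0.3175 = 15.16 µg/L.

15.2 µg/L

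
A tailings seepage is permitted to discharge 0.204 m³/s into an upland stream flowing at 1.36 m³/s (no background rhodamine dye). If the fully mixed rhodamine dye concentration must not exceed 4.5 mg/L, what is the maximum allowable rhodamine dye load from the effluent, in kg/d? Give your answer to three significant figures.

Mass balance at the limit: 1.360·0 + 0.2040·Cₑ = 1.564·4.5 → Cₑ = 34.50 mg/L.
Load = 0.2040 m³/s × 34.50 g/m³ × 86 400 s/d = 608.1 kg/d.

608 kg/d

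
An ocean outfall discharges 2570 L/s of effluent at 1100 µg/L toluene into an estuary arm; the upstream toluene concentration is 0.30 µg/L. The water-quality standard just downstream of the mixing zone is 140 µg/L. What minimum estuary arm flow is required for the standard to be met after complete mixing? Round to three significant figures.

Set C_mix = 140: (Q·0.3000 + 2570·1100) / (Q + 2570) = 140
→ Q = 2570·(1100 − 140)/(140 − 0.3000) = 17660 L/s.

17700 L/s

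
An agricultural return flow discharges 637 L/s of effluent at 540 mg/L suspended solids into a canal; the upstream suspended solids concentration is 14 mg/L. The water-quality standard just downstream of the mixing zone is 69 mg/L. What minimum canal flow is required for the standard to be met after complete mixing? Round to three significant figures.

5460 L/s

Set C_mix = 69: (Q·14.00 + 637.0·540.0) / (Q + 637.0) = 69
→ Q = 637.0·(540.0 − 69)/(69 − 14.00) = 5455 L/s.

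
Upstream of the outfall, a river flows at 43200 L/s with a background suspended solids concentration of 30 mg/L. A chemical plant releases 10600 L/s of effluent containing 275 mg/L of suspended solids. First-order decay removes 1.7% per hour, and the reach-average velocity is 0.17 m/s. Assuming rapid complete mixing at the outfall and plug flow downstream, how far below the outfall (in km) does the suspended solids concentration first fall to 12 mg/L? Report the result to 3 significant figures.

66.9 km

After mixing, C = (43200·30.00 + 10600·275.0) / 53800 = 4211000/53800 = 78.27 mg/L.
1.7%/h lost → k = −ln(1 − 0.017) = 0.01715 h⁻¹.
Set 78.27·exp(−k·t) = 12 → t = ln(78.27/12)/k = 393700 s = 109.4 h.
Distance = v·t = 0.17·393700 = 66930 m = 66.93 km.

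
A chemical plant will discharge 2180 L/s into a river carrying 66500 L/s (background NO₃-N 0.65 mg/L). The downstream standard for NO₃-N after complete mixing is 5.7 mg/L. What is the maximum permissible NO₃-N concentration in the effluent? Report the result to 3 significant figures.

At the limit, (Qr·Cr + Qe·Cₑ)/(Qr + Qe) = 5.7:
Cₑ = (68680·5.7 − 66500·0.6500) / 2180 = 159.7 mg/L.

160 mg/L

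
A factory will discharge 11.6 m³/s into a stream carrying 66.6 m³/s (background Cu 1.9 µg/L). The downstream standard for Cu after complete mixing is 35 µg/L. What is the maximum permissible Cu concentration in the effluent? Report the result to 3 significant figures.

225 µg/L

At the limit, (Qr·Cr + Qe·Cₑ)/(Qr + Qe) = 35:
Cₑ = (78.20·35 − 66.60·1.900) / 11.60 = 225.0 µg/L.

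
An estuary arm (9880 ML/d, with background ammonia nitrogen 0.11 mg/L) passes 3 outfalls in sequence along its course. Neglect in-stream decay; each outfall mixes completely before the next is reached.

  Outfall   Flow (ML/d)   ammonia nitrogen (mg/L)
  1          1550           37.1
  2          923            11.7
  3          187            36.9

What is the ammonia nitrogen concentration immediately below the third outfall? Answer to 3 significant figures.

6.08 mg/L

Outfall 1: combined Q = 11430 ML/d; C = (9880·0.1100 + 1550·37.10)/11430 = 5.126 mg/L.
Outfall 2: combined Q = 12350 ML/d; C = (11430·5.126 + 923.0·11.70)/12350 = 5.617 mg/L.
Outfall 3: combined Q = 12540 ML/d; C = (12350·5.617 + 187.0·36.90)/12540 = 6.084 mg/L.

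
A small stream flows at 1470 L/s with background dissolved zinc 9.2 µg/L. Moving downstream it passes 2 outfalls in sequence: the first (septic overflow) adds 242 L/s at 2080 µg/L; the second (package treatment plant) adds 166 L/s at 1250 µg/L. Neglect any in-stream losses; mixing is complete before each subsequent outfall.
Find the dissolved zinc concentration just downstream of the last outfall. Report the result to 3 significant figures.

386 µg/L

After outfall 1: Q = 1470 + 242.0 = 1712 L/s; C = (1470·9.200 + 242.0·2080)/1712 = 301.9 µg/L.
After outfall 2: Q = 1712 + 166.0 = 1878 L/s; C = (1712·301.9 + 166.0·1250)/1878 = 385.7 µg/L.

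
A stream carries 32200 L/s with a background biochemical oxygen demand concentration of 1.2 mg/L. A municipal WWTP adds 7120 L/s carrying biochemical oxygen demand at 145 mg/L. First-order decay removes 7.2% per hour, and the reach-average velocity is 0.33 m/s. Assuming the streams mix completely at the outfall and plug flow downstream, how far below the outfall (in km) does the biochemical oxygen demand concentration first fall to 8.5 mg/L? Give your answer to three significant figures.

Mixed concentration C = ΣQC/ΣQ = (32200·1.200 + 7120·145.0) / 39320 = 1071000/39320 = 27.24 mg/L.
7.2%/h lost → k = −ln(1 − 0.072) = 0.07472 h⁻¹.
Set 27.24·exp(−k·t) = 8.5 → t = ln(27.24/8.5)/k = 56110 s = 15.59 h.
Distance = v·t = 0.33·56110 = 18520 m = 18.52 km.

18.5 km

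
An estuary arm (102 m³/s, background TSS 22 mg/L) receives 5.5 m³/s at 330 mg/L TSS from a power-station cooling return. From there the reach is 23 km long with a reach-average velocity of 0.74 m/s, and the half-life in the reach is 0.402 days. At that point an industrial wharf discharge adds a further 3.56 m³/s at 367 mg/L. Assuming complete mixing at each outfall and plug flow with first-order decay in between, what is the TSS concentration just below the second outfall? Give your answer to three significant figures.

31.4 mg/L

Mixed concentration C = ΣQC/ΣQ = (102.0·22.00 + 5.500·330.0) / 107.5 = 4059/107.5 = 37.76 mg/L; combined flow 107.5 m³/s.
Travel time t = 23·1000 / 0.74 = 31080 s = 8.634 h.
Half-life 0.402 d → k = ln 2 / 0.402 = 1.724 d⁻¹.
First-order decay: C = 37.76·exp(−k·t) = 37.76·0.5378 = 20.31 mg/L.
Second outfall: C = (107.5·20.31 + 3.560·367.0)/111.1 = 31.42 mg/L.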